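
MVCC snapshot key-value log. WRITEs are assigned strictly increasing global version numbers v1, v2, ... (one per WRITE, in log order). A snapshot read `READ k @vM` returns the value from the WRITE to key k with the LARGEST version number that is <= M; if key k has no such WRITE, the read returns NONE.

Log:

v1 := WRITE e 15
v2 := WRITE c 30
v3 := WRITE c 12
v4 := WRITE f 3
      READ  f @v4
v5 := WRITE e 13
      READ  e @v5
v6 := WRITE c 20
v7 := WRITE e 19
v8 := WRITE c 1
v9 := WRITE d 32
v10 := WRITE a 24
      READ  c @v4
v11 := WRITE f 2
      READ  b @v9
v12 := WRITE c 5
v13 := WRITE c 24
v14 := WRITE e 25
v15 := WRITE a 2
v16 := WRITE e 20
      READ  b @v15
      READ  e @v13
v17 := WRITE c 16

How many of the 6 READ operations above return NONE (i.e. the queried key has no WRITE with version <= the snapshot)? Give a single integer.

v1: WRITE e=15  (e history now [(1, 15)])
v2: WRITE c=30  (c history now [(2, 30)])
v3: WRITE c=12  (c history now [(2, 30), (3, 12)])
v4: WRITE f=3  (f history now [(4, 3)])
READ f @v4: history=[(4, 3)] -> pick v4 -> 3
v5: WRITE e=13  (e history now [(1, 15), (5, 13)])
READ e @v5: history=[(1, 15), (5, 13)] -> pick v5 -> 13
v6: WRITE c=20  (c history now [(2, 30), (3, 12), (6, 20)])
v7: WRITE e=19  (e history now [(1, 15), (5, 13), (7, 19)])
v8: WRITE c=1  (c history now [(2, 30), (3, 12), (6, 20), (8, 1)])
v9: WRITE d=32  (d history now [(9, 32)])
v10: WRITE a=24  (a history now [(10, 24)])
READ c @v4: history=[(2, 30), (3, 12), (6, 20), (8, 1)] -> pick v3 -> 12
v11: WRITE f=2  (f history now [(4, 3), (11, 2)])
READ b @v9: history=[] -> no version <= 9 -> NONE
v12: WRITE c=5  (c history now [(2, 30), (3, 12), (6, 20), (8, 1), (12, 5)])
v13: WRITE c=24  (c history now [(2, 30), (3, 12), (6, 20), (8, 1), (12, 5), (13, 24)])
v14: WRITE e=25  (e history now [(1, 15), (5, 13), (7, 19), (14, 25)])
v15: WRITE a=2  (a history now [(10, 24), (15, 2)])
v16: WRITE e=20  (e history now [(1, 15), (5, 13), (7, 19), (14, 25), (16, 20)])
READ b @v15: history=[] -> no version <= 15 -> NONE
READ e @v13: history=[(1, 15), (5, 13), (7, 19), (14, 25), (16, 20)] -> pick v7 -> 19
v17: WRITE c=16  (c history now [(2, 30), (3, 12), (6, 20), (8, 1), (12, 5), (13, 24), (17, 16)])
Read results in order: ['3', '13', '12', 'NONE', 'NONE', '19']
NONE count = 2

Answer: 2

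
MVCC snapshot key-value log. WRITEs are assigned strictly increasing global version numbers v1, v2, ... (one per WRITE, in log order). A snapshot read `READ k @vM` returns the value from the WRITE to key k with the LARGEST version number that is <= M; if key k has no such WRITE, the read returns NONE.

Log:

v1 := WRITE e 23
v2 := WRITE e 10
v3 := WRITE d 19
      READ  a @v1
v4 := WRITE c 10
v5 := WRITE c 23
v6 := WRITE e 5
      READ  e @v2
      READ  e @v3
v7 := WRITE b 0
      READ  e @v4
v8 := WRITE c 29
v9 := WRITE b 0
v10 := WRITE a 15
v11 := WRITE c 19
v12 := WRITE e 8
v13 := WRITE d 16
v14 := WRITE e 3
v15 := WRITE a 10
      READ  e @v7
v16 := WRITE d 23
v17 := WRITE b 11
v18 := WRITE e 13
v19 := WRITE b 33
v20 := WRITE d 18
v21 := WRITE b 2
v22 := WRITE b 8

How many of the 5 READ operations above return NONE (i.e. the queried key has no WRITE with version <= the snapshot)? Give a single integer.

Answer: 1

Derivation:
v1: WRITE e=23  (e history now [(1, 23)])
v2: WRITE e=10  (e history now [(1, 23), (2, 10)])
v3: WRITE d=19  (d history now [(3, 19)])
READ a @v1: history=[] -> no version <= 1 -> NONE
v4: WRITE c=10  (c history now [(4, 10)])
v5: WRITE c=23  (c history now [(4, 10), (5, 23)])
v6: WRITE e=5  (e history now [(1, 23), (2, 10), (6, 5)])
READ e @v2: history=[(1, 23), (2, 10), (6, 5)] -> pick v2 -> 10
READ e @v3: history=[(1, 23), (2, 10), (6, 5)] -> pick v2 -> 10
v7: WRITE b=0  (b history now [(7, 0)])
READ e @v4: history=[(1, 23), (2, 10), (6, 5)] -> pick v2 -> 10
v8: WRITE c=29  (c history now [(4, 10), (5, 23), (8, 29)])
v9: WRITE b=0  (b history now [(7, 0), (9, 0)])
v10: WRITE a=15  (a history now [(10, 15)])
v11: WRITE c=19  (c history now [(4, 10), (5, 23), (8, 29), (11, 19)])
v12: WRITE e=8  (e history now [(1, 23), (2, 10), (6, 5), (12, 8)])
v13: WRITE d=16  (d history now [(3, 19), (13, 16)])
v14: WRITE e=3  (e history now [(1, 23), (2, 10), (6, 5), (12, 8), (14, 3)])
v15: WRITE a=10  (a history now [(10, 15), (15, 10)])
READ e @v7: history=[(1, 23), (2, 10), (6, 5), (12, 8), (14, 3)] -> pick v6 -> 5
v16: WRITE d=23  (d history now [(3, 19), (13, 16), (16, 23)])
v17: WRITE b=11  (b history now [(7, 0), (9, 0), (17, 11)])
v18: WRITE e=13  (e history now [(1, 23), (2, 10), (6, 5), (12, 8), (14, 3), (18, 13)])
v19: WRITE b=33  (b history now [(7, 0), (9, 0), (17, 11), (19, 33)])
v20: WRITE d=18  (d history now [(3, 19), (13, 16), (16, 23), (20, 18)])
v21: WRITE b=2  (b history now [(7, 0), (9, 0), (17, 11), (19, 33), (21, 2)])
v22: WRITE b=8  (b history now [(7, 0), (9, 0), (17, 11), (19, 33), (21, 2), (22, 8)])
Read results in order: ['NONE', '10', '10', '10', '5']
NONE count = 1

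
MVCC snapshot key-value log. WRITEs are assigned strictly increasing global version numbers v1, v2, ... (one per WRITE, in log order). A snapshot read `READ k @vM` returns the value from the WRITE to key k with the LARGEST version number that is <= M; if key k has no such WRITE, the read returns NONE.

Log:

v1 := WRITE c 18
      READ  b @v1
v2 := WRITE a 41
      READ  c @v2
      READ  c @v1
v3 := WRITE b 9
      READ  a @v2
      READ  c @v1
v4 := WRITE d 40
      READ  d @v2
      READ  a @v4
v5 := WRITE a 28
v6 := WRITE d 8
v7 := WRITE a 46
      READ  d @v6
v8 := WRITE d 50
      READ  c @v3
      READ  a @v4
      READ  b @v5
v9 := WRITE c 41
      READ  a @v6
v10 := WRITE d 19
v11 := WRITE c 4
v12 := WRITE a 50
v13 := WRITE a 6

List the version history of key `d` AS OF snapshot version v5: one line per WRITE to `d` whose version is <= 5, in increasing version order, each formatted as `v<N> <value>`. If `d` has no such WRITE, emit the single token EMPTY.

Answer: v4 40

Derivation:
Scan writes for key=d with version <= 5:
  v1 WRITE c 18 -> skip
  v2 WRITE a 41 -> skip
  v3 WRITE b 9 -> skip
  v4 WRITE d 40 -> keep
  v5 WRITE a 28 -> skip
  v6 WRITE d 8 -> drop (> snap)
  v7 WRITE a 46 -> skip
  v8 WRITE d 50 -> drop (> snap)
  v9 WRITE c 41 -> skip
  v10 WRITE d 19 -> drop (> snap)
  v11 WRITE c 4 -> skip
  v12 WRITE a 50 -> skip
  v13 WRITE a 6 -> skip
Collected: [(4, 40)]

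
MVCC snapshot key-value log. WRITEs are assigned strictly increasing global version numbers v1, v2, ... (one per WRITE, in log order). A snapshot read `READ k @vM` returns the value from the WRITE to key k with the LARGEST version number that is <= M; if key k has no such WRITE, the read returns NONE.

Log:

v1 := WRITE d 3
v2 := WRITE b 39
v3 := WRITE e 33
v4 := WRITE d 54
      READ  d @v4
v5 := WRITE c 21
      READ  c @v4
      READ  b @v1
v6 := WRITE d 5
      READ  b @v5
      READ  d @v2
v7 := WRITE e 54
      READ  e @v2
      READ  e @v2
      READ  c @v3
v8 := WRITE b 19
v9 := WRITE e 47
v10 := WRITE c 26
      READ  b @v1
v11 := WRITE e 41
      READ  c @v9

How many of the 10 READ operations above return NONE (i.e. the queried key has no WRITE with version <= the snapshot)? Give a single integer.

v1: WRITE d=3  (d history now [(1, 3)])
v2: WRITE b=39  (b history now [(2, 39)])
v3: WRITE e=33  (e history now [(3, 33)])
v4: WRITE d=54  (d history now [(1, 3), (4, 54)])
READ d @v4: history=[(1, 3), (4, 54)] -> pick v4 -> 54
v5: WRITE c=21  (c history now [(5, 21)])
READ c @v4: history=[(5, 21)] -> no version <= 4 -> NONE
READ b @v1: history=[(2, 39)] -> no version <= 1 -> NONE
v6: WRITE d=5  (d history now [(1, 3), (4, 54), (6, 5)])
READ b @v5: history=[(2, 39)] -> pick v2 -> 39
READ d @v2: history=[(1, 3), (4, 54), (6, 5)] -> pick v1 -> 3
v7: WRITE e=54  (e history now [(3, 33), (7, 54)])
READ e @v2: history=[(3, 33), (7, 54)] -> no version <= 2 -> NONE
READ e @v2: history=[(3, 33), (7, 54)] -> no version <= 2 -> NONE
READ c @v3: history=[(5, 21)] -> no version <= 3 -> NONE
v8: WRITE b=19  (b history now [(2, 39), (8, 19)])
v9: WRITE e=47  (e history now [(3, 33), (7, 54), (9, 47)])
v10: WRITE c=26  (c history now [(5, 21), (10, 26)])
READ b @v1: history=[(2, 39), (8, 19)] -> no version <= 1 -> NONE
v11: WRITE e=41  (e history now [(3, 33), (7, 54), (9, 47), (11, 41)])
READ c @v9: history=[(5, 21), (10, 26)] -> pick v5 -> 21
Read results in order: ['54', 'NONE', 'NONE', '39', '3', 'NONE', 'NONE', 'NONE', 'NONE', '21']
NONE count = 6

Answer: 6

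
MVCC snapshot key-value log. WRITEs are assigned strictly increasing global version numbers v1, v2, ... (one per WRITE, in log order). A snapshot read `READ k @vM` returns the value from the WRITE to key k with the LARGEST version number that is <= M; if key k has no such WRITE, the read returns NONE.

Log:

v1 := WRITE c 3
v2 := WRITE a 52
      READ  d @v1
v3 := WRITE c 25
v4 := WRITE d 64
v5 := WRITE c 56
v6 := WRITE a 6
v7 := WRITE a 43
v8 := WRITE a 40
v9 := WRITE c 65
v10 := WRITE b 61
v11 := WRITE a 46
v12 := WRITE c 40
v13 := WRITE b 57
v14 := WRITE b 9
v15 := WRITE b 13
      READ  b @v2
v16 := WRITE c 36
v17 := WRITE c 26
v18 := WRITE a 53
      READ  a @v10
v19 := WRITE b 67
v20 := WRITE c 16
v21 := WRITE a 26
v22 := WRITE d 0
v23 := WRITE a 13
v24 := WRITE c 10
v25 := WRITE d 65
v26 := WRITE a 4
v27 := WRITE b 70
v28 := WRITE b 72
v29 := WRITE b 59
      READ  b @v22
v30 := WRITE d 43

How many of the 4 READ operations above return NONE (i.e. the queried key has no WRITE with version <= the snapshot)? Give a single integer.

Answer: 2

Derivation:
v1: WRITE c=3  (c history now [(1, 3)])
v2: WRITE a=52  (a history now [(2, 52)])
READ d @v1: history=[] -> no version <= 1 -> NONE
v3: WRITE c=25  (c history now [(1, 3), (3, 25)])
v4: WRITE d=64  (d history now [(4, 64)])
v5: WRITE c=56  (c history now [(1, 3), (3, 25), (5, 56)])
v6: WRITE a=6  (a history now [(2, 52), (6, 6)])
v7: WRITE a=43  (a history now [(2, 52), (6, 6), (7, 43)])
v8: WRITE a=40  (a history now [(2, 52), (6, 6), (7, 43), (8, 40)])
v9: WRITE c=65  (c history now [(1, 3), (3, 25), (5, 56), (9, 65)])
v10: WRITE b=61  (b history now [(10, 61)])
v11: WRITE a=46  (a history now [(2, 52), (6, 6), (7, 43), (8, 40), (11, 46)])
v12: WRITE c=40  (c history now [(1, 3), (3, 25), (5, 56), (9, 65), (12, 40)])
v13: WRITE b=57  (b history now [(10, 61), (13, 57)])
v14: WRITE b=9  (b history now [(10, 61), (13, 57), (14, 9)])
v15: WRITE b=13  (b history now [(10, 61), (13, 57), (14, 9), (15, 13)])
READ b @v2: history=[(10, 61), (13, 57), (14, 9), (15, 13)] -> no version <= 2 -> NONE
v16: WRITE c=36  (c history now [(1, 3), (3, 25), (5, 56), (9, 65), (12, 40), (16, 36)])
v17: WRITE c=26  (c history now [(1, 3), (3, 25), (5, 56), (9, 65), (12, 40), (16, 36), (17, 26)])
v18: WRITE a=53  (a history now [(2, 52), (6, 6), (7, 43), (8, 40), (11, 46), (18, 53)])
READ a @v10: history=[(2, 52), (6, 6), (7, 43), (8, 40), (11, 46), (18, 53)] -> pick v8 -> 40
v19: WRITE b=67  (b history now [(10, 61), (13, 57), (14, 9), (15, 13), (19, 67)])
v20: WRITE c=16  (c history now [(1, 3), (3, 25), (5, 56), (9, 65), (12, 40), (16, 36), (17, 26), (20, 16)])
v21: WRITE a=26  (a history now [(2, 52), (6, 6), (7, 43), (8, 40), (11, 46), (18, 53), (21, 26)])
v22: WRITE d=0  (d history now [(4, 64), (22, 0)])
v23: WRITE a=13  (a history now [(2, 52), (6, 6), (7, 43), (8, 40), (11, 46), (18, 53), (21, 26), (23, 13)])
v24: WRITE c=10  (c history now [(1, 3), (3, 25), (5, 56), (9, 65), (12, 40), (16, 36), (17, 26), (20, 16), (24, 10)])
v25: WRITE d=65  (d history now [(4, 64), (22, 0), (25, 65)])
v26: WRITE a=4  (a history now [(2, 52), (6, 6), (7, 43), (8, 40), (11, 46), (18, 53), (21, 26), (23, 13), (26, 4)])
v27: WRITE b=70  (b history now [(10, 61), (13, 57), (14, 9), (15, 13), (19, 67), (27, 70)])
v28: WRITE b=72  (b history now [(10, 61), (13, 57), (14, 9), (15, 13), (19, 67), (27, 70), (28, 72)])
v29: WRITE b=59  (b history now [(10, 61), (13, 57), (14, 9), (15, 13), (19, 67), (27, 70), (28, 72), (29, 59)])
READ b @v22: history=[(10, 61), (13, 57), (14, 9), (15, 13), (19, 67), (27, 70), (28, 72), (29, 59)] -> pick v19 -> 67
v30: WRITE d=43  (d history now [(4, 64), (22, 0), (25, 65), (30, 43)])
Read results in order: ['NONE', 'NONE', '40', '67']
NONE count = 2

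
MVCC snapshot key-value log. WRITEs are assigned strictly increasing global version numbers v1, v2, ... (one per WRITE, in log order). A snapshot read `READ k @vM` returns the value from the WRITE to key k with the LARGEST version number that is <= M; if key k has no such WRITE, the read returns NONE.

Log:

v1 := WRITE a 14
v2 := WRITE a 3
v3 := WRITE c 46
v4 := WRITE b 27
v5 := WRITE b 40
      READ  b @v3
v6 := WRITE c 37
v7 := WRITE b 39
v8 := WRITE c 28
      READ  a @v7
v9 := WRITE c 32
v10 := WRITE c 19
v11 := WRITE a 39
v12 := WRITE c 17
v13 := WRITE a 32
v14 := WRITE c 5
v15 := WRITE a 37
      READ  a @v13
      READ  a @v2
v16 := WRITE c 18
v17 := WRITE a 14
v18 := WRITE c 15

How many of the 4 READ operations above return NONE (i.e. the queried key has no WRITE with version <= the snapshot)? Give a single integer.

v1: WRITE a=14  (a history now [(1, 14)])
v2: WRITE a=3  (a history now [(1, 14), (2, 3)])
v3: WRITE c=46  (c history now [(3, 46)])
v4: WRITE b=27  (b history now [(4, 27)])
v5: WRITE b=40  (b history now [(4, 27), (5, 40)])
READ b @v3: history=[(4, 27), (5, 40)] -> no version <= 3 -> NONE
v6: WRITE c=37  (c history now [(3, 46), (6, 37)])
v7: WRITE b=39  (b history now [(4, 27), (5, 40), (7, 39)])
v8: WRITE c=28  (c history now [(3, 46), (6, 37), (8, 28)])
READ a @v7: history=[(1, 14), (2, 3)] -> pick v2 -> 3
v9: WRITE c=32  (c history now [(3, 46), (6, 37), (8, 28), (9, 32)])
v10: WRITE c=19  (c history now [(3, 46), (6, 37), (8, 28), (9, 32), (10, 19)])
v11: WRITE a=39  (a history now [(1, 14), (2, 3), (11, 39)])
v12: WRITE c=17  (c history now [(3, 46), (6, 37), (8, 28), (9, 32), (10, 19), (12, 17)])
v13: WRITE a=32  (a history now [(1, 14), (2, 3), (11, 39), (13, 32)])
v14: WRITE c=5  (c history now [(3, 46), (6, 37), (8, 28), (9, 32), (10, 19), (12, 17), (14, 5)])
v15: WRITE a=37  (a history now [(1, 14), (2, 3), (11, 39), (13, 32), (15, 37)])
READ a @v13: history=[(1, 14), (2, 3), (11, 39), (13, 32), (15, 37)] -> pick v13 -> 32
READ a @v2: history=[(1, 14), (2, 3), (11, 39), (13, 32), (15, 37)] -> pick v2 -> 3
v16: WRITE c=18  (c history now [(3, 46), (6, 37), (8, 28), (9, 32), (10, 19), (12, 17), (14, 5), (16, 18)])
v17: WRITE a=14  (a history now [(1, 14), (2, 3), (11, 39), (13, 32), (15, 37), (17, 14)])
v18: WRITE c=15  (c history now [(3, 46), (6, 37), (8, 28), (9, 32), (10, 19), (12, 17), (14, 5), (16, 18), (18, 15)])
Read results in order: ['NONE', '3', '32', '3']
NONE count = 1

Answer: 1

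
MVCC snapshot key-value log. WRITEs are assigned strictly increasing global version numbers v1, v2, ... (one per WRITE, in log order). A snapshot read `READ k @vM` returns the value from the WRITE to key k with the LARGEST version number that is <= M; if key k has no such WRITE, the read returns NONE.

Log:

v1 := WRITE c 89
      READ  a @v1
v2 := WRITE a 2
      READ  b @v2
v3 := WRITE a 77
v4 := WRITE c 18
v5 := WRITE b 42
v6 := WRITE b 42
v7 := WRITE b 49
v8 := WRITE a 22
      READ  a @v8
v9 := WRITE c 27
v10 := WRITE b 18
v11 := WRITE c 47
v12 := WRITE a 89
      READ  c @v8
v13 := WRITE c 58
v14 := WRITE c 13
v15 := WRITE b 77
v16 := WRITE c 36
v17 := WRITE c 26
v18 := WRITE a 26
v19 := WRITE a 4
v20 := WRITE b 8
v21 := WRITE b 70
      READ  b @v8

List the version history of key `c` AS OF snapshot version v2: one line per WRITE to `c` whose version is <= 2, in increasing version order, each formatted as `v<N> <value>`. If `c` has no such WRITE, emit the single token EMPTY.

Scan writes for key=c with version <= 2:
  v1 WRITE c 89 -> keep
  v2 WRITE a 2 -> skip
  v3 WRITE a 77 -> skip
  v4 WRITE c 18 -> drop (> snap)
  v5 WRITE b 42 -> skip
  v6 WRITE b 42 -> skip
  v7 WRITE b 49 -> skip
  v8 WRITE a 22 -> skip
  v9 WRITE c 27 -> drop (> snap)
  v10 WRITE b 18 -> skip
  v11 WRITE c 47 -> drop (> snap)
  v12 WRITE a 89 -> skip
  v13 WRITE c 58 -> drop (> snap)
  v14 WRITE c 13 -> drop (> snap)
  v15 WRITE b 77 -> skip
  v16 WRITE c 36 -> drop (> snap)
  v17 WRITE c 26 -> drop (> snap)
  v18 WRITE a 26 -> skip
  v19 WRITE a 4 -> skip
  v20 WRITE b 8 -> skip
  v21 WRITE b 70 -> skip
Collected: [(1, 89)]

Answer: v1 89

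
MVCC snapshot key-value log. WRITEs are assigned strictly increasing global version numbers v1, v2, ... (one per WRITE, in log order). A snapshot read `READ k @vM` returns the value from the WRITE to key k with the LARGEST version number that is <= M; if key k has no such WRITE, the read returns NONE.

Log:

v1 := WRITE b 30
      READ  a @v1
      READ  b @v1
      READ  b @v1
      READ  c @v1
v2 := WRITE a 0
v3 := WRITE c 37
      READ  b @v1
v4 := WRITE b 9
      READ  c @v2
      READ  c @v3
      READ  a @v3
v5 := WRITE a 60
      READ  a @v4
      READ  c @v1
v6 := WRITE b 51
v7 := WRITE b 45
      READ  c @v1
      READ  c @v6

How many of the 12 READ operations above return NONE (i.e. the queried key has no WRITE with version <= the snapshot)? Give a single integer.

v1: WRITE b=30  (b history now [(1, 30)])
READ a @v1: history=[] -> no version <= 1 -> NONE
READ b @v1: history=[(1, 30)] -> pick v1 -> 30
READ b @v1: history=[(1, 30)] -> pick v1 -> 30
READ c @v1: history=[] -> no version <= 1 -> NONE
v2: WRITE a=0  (a history now [(2, 0)])
v3: WRITE c=37  (c history now [(3, 37)])
READ b @v1: history=[(1, 30)] -> pick v1 -> 30
v4: WRITE b=9  (b history now [(1, 30), (4, 9)])
READ c @v2: history=[(3, 37)] -> no version <= 2 -> NONE
READ c @v3: history=[(3, 37)] -> pick v3 -> 37
READ a @v3: history=[(2, 0)] -> pick v2 -> 0
v5: WRITE a=60  (a history now [(2, 0), (5, 60)])
READ a @v4: history=[(2, 0), (5, 60)] -> pick v2 -> 0
READ c @v1: history=[(3, 37)] -> no version <= 1 -> NONE
v6: WRITE b=51  (b history now [(1, 30), (4, 9), (6, 51)])
v7: WRITE b=45  (b history now [(1, 30), (4, 9), (6, 51), (7, 45)])
READ c @v1: history=[(3, 37)] -> no version <= 1 -> NONE
READ c @v6: history=[(3, 37)] -> pick v3 -> 37
Read results in order: ['NONE', '30', '30', 'NONE', '30', 'NONE', '37', '0', '0', 'NONE', 'NONE', '37']
NONE count = 5

Answer: 5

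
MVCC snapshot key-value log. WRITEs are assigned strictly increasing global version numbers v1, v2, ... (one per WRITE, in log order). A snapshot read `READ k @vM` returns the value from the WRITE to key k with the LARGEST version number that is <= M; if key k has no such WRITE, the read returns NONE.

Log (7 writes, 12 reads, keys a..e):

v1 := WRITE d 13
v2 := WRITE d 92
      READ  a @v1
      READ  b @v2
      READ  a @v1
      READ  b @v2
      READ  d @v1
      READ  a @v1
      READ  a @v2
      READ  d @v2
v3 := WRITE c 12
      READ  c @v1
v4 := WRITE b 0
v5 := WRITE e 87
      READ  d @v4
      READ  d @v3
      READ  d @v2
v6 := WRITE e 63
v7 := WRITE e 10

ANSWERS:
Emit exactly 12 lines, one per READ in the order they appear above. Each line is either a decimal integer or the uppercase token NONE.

v1: WRITE d=13  (d history now [(1, 13)])
v2: WRITE d=92  (d history now [(1, 13), (2, 92)])
READ a @v1: history=[] -> no version <= 1 -> NONE
READ b @v2: history=[] -> no version <= 2 -> NONE
READ a @v1: history=[] -> no version <= 1 -> NONE
READ b @v2: history=[] -> no version <= 2 -> NONE
READ d @v1: history=[(1, 13), (2, 92)] -> pick v1 -> 13
READ a @v1: history=[] -> no version <= 1 -> NONE
READ a @v2: history=[] -> no version <= 2 -> NONE
READ d @v2: history=[(1, 13), (2, 92)] -> pick v2 -> 92
v3: WRITE c=12  (c history now [(3, 12)])
READ c @v1: history=[(3, 12)] -> no version <= 1 -> NONE
v4: WRITE b=0  (b history now [(4, 0)])
v5: WRITE e=87  (e history now [(5, 87)])
READ d @v4: history=[(1, 13), (2, 92)] -> pick v2 -> 92
READ d @v3: history=[(1, 13), (2, 92)] -> pick v2 -> 92
READ d @v2: history=[(1, 13), (2, 92)] -> pick v2 -> 92
v6: WRITE e=63  (e history now [(5, 87), (6, 63)])
v7: WRITE e=10  (e history now [(5, 87), (6, 63), (7, 10)])

Answer: NONE
NONE
NONE
NONE
13
NONE
NONE
92
NONE
92
92
92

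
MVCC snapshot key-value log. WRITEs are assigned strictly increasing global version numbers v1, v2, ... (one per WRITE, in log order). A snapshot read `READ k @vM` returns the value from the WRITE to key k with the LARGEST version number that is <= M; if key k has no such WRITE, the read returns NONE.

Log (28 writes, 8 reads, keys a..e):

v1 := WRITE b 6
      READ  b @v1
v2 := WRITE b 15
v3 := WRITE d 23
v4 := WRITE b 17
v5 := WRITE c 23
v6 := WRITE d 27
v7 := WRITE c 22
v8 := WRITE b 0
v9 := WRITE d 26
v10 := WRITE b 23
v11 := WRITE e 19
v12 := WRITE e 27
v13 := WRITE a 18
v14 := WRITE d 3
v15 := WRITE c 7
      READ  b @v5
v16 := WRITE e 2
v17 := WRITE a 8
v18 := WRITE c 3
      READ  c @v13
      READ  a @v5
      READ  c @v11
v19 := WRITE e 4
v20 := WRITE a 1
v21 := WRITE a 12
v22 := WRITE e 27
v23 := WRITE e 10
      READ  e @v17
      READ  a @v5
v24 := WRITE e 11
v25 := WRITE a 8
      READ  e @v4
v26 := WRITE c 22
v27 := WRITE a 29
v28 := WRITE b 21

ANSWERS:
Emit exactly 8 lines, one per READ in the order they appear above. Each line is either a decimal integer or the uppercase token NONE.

Answer: 6
17
22
NONE
22
2
NONE
NONE

Derivation:
v1: WRITE b=6  (b history now [(1, 6)])
READ b @v1: history=[(1, 6)] -> pick v1 -> 6
v2: WRITE b=15  (b history now [(1, 6), (2, 15)])
v3: WRITE d=23  (d history now [(3, 23)])
v4: WRITE b=17  (b history now [(1, 6), (2, 15), (4, 17)])
v5: WRITE c=23  (c history now [(5, 23)])
v6: WRITE d=27  (d history now [(3, 23), (6, 27)])
v7: WRITE c=22  (c history now [(5, 23), (7, 22)])
v8: WRITE b=0  (b history now [(1, 6), (2, 15), (4, 17), (8, 0)])
v9: WRITE d=26  (d history now [(3, 23), (6, 27), (9, 26)])
v10: WRITE b=23  (b history now [(1, 6), (2, 15), (4, 17), (8, 0), (10, 23)])
v11: WRITE e=19  (e history now [(11, 19)])
v12: WRITE e=27  (e history now [(11, 19), (12, 27)])
v13: WRITE a=18  (a history now [(13, 18)])
v14: WRITE d=3  (d history now [(3, 23), (6, 27), (9, 26), (14, 3)])
v15: WRITE c=7  (c history now [(5, 23), (7, 22), (15, 7)])
READ b @v5: history=[(1, 6), (2, 15), (4, 17), (8, 0), (10, 23)] -> pick v4 -> 17
v16: WRITE e=2  (e history now [(11, 19), (12, 27), (16, 2)])
v17: WRITE a=8  (a history now [(13, 18), (17, 8)])
v18: WRITE c=3  (c history now [(5, 23), (7, 22), (15, 7), (18, 3)])
READ c @v13: history=[(5, 23), (7, 22), (15, 7), (18, 3)] -> pick v7 -> 22
READ a @v5: history=[(13, 18), (17, 8)] -> no version <= 5 -> NONE
READ c @v11: history=[(5, 23), (7, 22), (15, 7), (18, 3)] -> pick v7 -> 22
v19: WRITE e=4  (e history now [(11, 19), (12, 27), (16, 2), (19, 4)])
v20: WRITE a=1  (a history now [(13, 18), (17, 8), (20, 1)])
v21: WRITE a=12  (a history now [(13, 18), (17, 8), (20, 1), (21, 12)])
v22: WRITE e=27  (e history now [(11, 19), (12, 27), (16, 2), (19, 4), (22, 27)])
v23: WRITE e=10  (e history now [(11, 19), (12, 27), (16, 2), (19, 4), (22, 27), (23, 10)])
READ e @v17: history=[(11, 19), (12, 27), (16, 2), (19, 4), (22, 27), (23, 10)] -> pick v16 -> 2
READ a @v5: history=[(13, 18), (17, 8), (20, 1), (21, 12)] -> no version <= 5 -> NONE
v24: WRITE e=11  (e history now [(11, 19), (12, 27), (16, 2), (19, 4), (22, 27), (23, 10), (24, 11)])
v25: WRITE a=8  (a history now [(13, 18), (17, 8), (20, 1), (21, 12), (25, 8)])
READ e @v4: history=[(11, 19), (12, 27), (16, 2), (19, 4), (22, 27), (23, 10), (24, 11)] -> no version <= 4 -> NONE
v26: WRITE c=22  (c history now [(5, 23), (7, 22), (15, 7), (18, 3), (26, 22)])
v27: WRITE a=29  (a history now [(13, 18), (17, 8), (20, 1), (21, 12), (25, 8), (27, 29)])
v28: WRITE b=21  (b history now [(1, 6), (2, 15), (4, 17), (8, 0), (10, 23), (28, 21)])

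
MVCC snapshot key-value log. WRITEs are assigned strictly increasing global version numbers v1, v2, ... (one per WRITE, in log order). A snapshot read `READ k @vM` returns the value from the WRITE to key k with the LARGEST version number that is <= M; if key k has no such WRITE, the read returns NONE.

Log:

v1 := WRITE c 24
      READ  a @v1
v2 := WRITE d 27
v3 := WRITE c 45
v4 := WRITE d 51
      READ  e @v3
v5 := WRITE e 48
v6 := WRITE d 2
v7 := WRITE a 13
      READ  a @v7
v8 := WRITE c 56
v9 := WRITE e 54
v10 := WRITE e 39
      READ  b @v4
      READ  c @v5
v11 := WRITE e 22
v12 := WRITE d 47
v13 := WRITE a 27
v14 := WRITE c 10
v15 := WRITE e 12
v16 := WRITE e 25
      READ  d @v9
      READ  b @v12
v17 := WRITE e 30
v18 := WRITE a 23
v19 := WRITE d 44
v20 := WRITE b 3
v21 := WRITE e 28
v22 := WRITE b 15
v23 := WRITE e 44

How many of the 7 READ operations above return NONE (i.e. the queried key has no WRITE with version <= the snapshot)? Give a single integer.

Answer: 4

Derivation:
v1: WRITE c=24  (c history now [(1, 24)])
READ a @v1: history=[] -> no version <= 1 -> NONE
v2: WRITE d=27  (d history now [(2, 27)])
v3: WRITE c=45  (c history now [(1, 24), (3, 45)])
v4: WRITE d=51  (d history now [(2, 27), (4, 51)])
READ e @v3: history=[] -> no version <= 3 -> NONE
v5: WRITE e=48  (e history now [(5, 48)])
v6: WRITE d=2  (d history now [(2, 27), (4, 51), (6, 2)])
v7: WRITE a=13  (a history now [(7, 13)])
READ a @v7: history=[(7, 13)] -> pick v7 -> 13
v8: WRITE c=56  (c history now [(1, 24), (3, 45), (8, 56)])
v9: WRITE e=54  (e history now [(5, 48), (9, 54)])
v10: WRITE e=39  (e history now [(5, 48), (9, 54), (10, 39)])
READ b @v4: history=[] -> no version <= 4 -> NONE
READ c @v5: history=[(1, 24), (3, 45), (8, 56)] -> pick v3 -> 45
v11: WRITE e=22  (e history now [(5, 48), (9, 54), (10, 39), (11, 22)])
v12: WRITE d=47  (d history now [(2, 27), (4, 51), (6, 2), (12, 47)])
v13: WRITE a=27  (a history now [(7, 13), (13, 27)])
v14: WRITE c=10  (c history now [(1, 24), (3, 45), (8, 56), (14, 10)])
v15: WRITE e=12  (e history now [(5, 48), (9, 54), (10, 39), (11, 22), (15, 12)])
v16: WRITE e=25  (e history now [(5, 48), (9, 54), (10, 39), (11, 22), (15, 12), (16, 25)])
READ d @v9: history=[(2, 27), (4, 51), (6, 2), (12, 47)] -> pick v6 -> 2
READ b @v12: history=[] -> no version <= 12 -> NONE
v17: WRITE e=30  (e history now [(5, 48), (9, 54), (10, 39), (11, 22), (15, 12), (16, 25), (17, 30)])
v18: WRITE a=23  (a history now [(7, 13), (13, 27), (18, 23)])
v19: WRITE d=44  (d history now [(2, 27), (4, 51), (6, 2), (12, 47), (19, 44)])
v20: WRITE b=3  (b history now [(20, 3)])
v21: WRITE e=28  (e history now [(5, 48), (9, 54), (10, 39), (11, 22), (15, 12), (16, 25), (17, 30), (21, 28)])
v22: WRITE b=15  (b history now [(20, 3), (22, 15)])
v23: WRITE e=44  (e history now [(5, 48), (9, 54), (10, 39), (11, 22), (15, 12), (16, 25), (17, 30), (21, 28), (23, 44)])
Read results in order: ['NONE', 'NONE', '13', 'NONE', '45', '2', 'NONE']
NONE count = 4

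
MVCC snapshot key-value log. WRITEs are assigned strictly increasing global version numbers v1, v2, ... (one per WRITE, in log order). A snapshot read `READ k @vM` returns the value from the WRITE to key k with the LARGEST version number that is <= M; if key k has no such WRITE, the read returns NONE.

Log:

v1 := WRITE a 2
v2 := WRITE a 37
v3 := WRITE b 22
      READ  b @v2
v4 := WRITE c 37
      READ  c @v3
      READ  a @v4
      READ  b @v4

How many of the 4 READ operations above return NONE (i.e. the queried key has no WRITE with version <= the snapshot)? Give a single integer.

Answer: 2

Derivation:
v1: WRITE a=2  (a history now [(1, 2)])
v2: WRITE a=37  (a history now [(1, 2), (2, 37)])
v3: WRITE b=22  (b history now [(3, 22)])
READ b @v2: history=[(3, 22)] -> no version <= 2 -> NONE
v4: WRITE c=37  (c history now [(4, 37)])
READ c @v3: history=[(4, 37)] -> no version <= 3 -> NONE
READ a @v4: history=[(1, 2), (2, 37)] -> pick v2 -> 37
READ b @v4: history=[(3, 22)] -> pick v3 -> 22
Read results in order: ['NONE', 'NONE', '37', '22']
NONE count = 2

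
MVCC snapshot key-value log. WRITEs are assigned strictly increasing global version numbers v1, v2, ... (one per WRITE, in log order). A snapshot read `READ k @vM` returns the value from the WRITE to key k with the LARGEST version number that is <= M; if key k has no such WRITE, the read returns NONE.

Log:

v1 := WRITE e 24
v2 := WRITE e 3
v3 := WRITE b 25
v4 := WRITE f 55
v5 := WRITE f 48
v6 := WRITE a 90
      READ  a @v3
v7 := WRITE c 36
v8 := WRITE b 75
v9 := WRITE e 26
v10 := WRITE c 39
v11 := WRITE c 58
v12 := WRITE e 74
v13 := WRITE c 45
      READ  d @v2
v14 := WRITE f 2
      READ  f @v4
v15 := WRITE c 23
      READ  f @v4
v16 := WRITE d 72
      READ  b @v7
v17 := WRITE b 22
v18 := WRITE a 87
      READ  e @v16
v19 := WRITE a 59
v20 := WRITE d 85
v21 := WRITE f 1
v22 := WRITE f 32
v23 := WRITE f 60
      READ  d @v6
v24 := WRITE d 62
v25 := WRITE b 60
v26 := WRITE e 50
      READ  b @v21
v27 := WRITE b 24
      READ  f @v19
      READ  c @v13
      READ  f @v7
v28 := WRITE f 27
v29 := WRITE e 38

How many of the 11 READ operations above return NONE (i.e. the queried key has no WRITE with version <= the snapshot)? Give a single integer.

v1: WRITE e=24  (e history now [(1, 24)])
v2: WRITE e=3  (e history now [(1, 24), (2, 3)])
v3: WRITE b=25  (b history now [(3, 25)])
v4: WRITE f=55  (f history now [(4, 55)])
v5: WRITE f=48  (f history now [(4, 55), (5, 48)])
v6: WRITE a=90  (a history now [(6, 90)])
READ a @v3: history=[(6, 90)] -> no version <= 3 -> NONE
v7: WRITE c=36  (c history now [(7, 36)])
v8: WRITE b=75  (b history now [(3, 25), (8, 75)])
v9: WRITE e=26  (e history now [(1, 24), (2, 3), (9, 26)])
v10: WRITE c=39  (c history now [(7, 36), (10, 39)])
v11: WRITE c=58  (c history now [(7, 36), (10, 39), (11, 58)])
v12: WRITE e=74  (e history now [(1, 24), (2, 3), (9, 26), (12, 74)])
v13: WRITE c=45  (c history now [(7, 36), (10, 39), (11, 58), (13, 45)])
READ d @v2: history=[] -> no version <= 2 -> NONE
v14: WRITE f=2  (f history now [(4, 55), (5, 48), (14, 2)])
READ f @v4: history=[(4, 55), (5, 48), (14, 2)] -> pick v4 -> 55
v15: WRITE c=23  (c history now [(7, 36), (10, 39), (11, 58), (13, 45), (15, 23)])
READ f @v4: history=[(4, 55), (5, 48), (14, 2)] -> pick v4 -> 55
v16: WRITE d=72  (d history now [(16, 72)])
READ b @v7: history=[(3, 25), (8, 75)] -> pick v3 -> 25
v17: WRITE b=22  (b history now [(3, 25), (8, 75), (17, 22)])
v18: WRITE a=87  (a history now [(6, 90), (18, 87)])
READ e @v16: history=[(1, 24), (2, 3), (9, 26), (12, 74)] -> pick v12 -> 74
v19: WRITE a=59  (a history now [(6, 90), (18, 87), (19, 59)])
v20: WRITE d=85  (d history now [(16, 72), (20, 85)])
v21: WRITE f=1  (f history now [(4, 55), (5, 48), (14, 2), (21, 1)])
v22: WRITE f=32  (f history now [(4, 55), (5, 48), (14, 2), (21, 1), (22, 32)])
v23: WRITE f=60  (f history now [(4, 55), (5, 48), (14, 2), (21, 1), (22, 32), (23, 60)])
READ d @v6: history=[(16, 72), (20, 85)] -> no version <= 6 -> NONE
v24: WRITE d=62  (d history now [(16, 72), (20, 85), (24, 62)])
v25: WRITE b=60  (b history now [(3, 25), (8, 75), (17, 22), (25, 60)])
v26: WRITE e=50  (e history now [(1, 24), (2, 3), (9, 26), (12, 74), (26, 50)])
READ b @v21: history=[(3, 25), (8, 75), (17, 22), (25, 60)] -> pick v17 -> 22
v27: WRITE b=24  (b history now [(3, 25), (8, 75), (17, 22), (25, 60), (27, 24)])
READ f @v19: history=[(4, 55), (5, 48), (14, 2), (21, 1), (22, 32), (23, 60)] -> pick v14 -> 2
READ c @v13: history=[(7, 36), (10, 39), (11, 58), (13, 45), (15, 23)] -> pick v13 -> 45
READ f @v7: history=[(4, 55), (5, 48), (14, 2), (21, 1), (22, 32), (23, 60)] -> pick v5 -> 48
v28: WRITE f=27  (f history now [(4, 55), (5, 48), (14, 2), (21, 1), (22, 32), (23, 60), (28, 27)])
v29: WRITE e=38  (e history now [(1, 24), (2, 3), (9, 26), (12, 74), (26, 50), (29, 38)])
Read results in order: ['NONE', 'NONE', '55', '55', '25', '74', 'NONE', '22', '2', '45', '48']
NONE count = 3

Answer: 3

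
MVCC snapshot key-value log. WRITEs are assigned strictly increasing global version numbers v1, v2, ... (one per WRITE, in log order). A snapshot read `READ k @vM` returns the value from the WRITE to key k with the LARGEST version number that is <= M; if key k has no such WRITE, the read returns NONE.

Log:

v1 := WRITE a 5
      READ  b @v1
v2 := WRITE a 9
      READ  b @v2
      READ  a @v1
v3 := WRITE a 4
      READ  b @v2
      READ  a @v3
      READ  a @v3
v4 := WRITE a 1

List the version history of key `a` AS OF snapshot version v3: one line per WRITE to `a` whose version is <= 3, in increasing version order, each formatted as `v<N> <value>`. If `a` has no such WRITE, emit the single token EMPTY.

Answer: v1 5
v2 9
v3 4

Derivation:
Scan writes for key=a with version <= 3:
  v1 WRITE a 5 -> keep
  v2 WRITE a 9 -> keep
  v3 WRITE a 4 -> keep
  v4 WRITE a 1 -> drop (> snap)
Collected: [(1, 5), (2, 9), (3, 4)]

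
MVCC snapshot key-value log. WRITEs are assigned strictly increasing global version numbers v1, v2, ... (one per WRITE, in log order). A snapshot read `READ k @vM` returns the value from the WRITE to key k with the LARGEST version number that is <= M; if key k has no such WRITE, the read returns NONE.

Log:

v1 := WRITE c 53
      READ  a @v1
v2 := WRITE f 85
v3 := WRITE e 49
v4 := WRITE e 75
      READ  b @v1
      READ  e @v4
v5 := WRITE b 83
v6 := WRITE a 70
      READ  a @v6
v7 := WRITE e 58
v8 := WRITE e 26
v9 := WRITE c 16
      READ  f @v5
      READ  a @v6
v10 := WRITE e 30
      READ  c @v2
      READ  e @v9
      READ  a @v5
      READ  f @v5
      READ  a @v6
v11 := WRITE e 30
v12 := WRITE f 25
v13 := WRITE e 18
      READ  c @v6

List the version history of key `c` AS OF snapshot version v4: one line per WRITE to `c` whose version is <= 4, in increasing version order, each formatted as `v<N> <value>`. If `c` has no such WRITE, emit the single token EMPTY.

Answer: v1 53

Derivation:
Scan writes for key=c with version <= 4:
  v1 WRITE c 53 -> keep
  v2 WRITE f 85 -> skip
  v3 WRITE e 49 -> skip
  v4 WRITE e 75 -> skip
  v5 WRITE b 83 -> skip
  v6 WRITE a 70 -> skip
  v7 WRITE e 58 -> skip
  v8 WRITE e 26 -> skip
  v9 WRITE c 16 -> drop (> snap)
  v10 WRITE e 30 -> skip
  v11 WRITE e 30 -> skip
  v12 WRITE f 25 -> skip
  v13 WRITE e 18 -> skip
Collected: [(1, 53)]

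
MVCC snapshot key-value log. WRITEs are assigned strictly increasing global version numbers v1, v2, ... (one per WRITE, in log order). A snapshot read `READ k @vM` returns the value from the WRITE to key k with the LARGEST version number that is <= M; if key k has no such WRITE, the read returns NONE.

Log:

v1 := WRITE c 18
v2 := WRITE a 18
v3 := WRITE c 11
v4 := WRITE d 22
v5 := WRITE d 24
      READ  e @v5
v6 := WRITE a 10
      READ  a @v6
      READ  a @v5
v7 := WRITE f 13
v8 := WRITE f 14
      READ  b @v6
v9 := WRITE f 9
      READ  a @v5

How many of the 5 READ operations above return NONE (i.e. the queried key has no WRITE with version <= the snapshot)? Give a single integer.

Answer: 2

Derivation:
v1: WRITE c=18  (c history now [(1, 18)])
v2: WRITE a=18  (a history now [(2, 18)])
v3: WRITE c=11  (c history now [(1, 18), (3, 11)])
v4: WRITE d=22  (d history now [(4, 22)])
v5: WRITE d=24  (d history now [(4, 22), (5, 24)])
READ e @v5: history=[] -> no version <= 5 -> NONE
v6: WRITE a=10  (a history now [(2, 18), (6, 10)])
READ a @v6: history=[(2, 18), (6, 10)] -> pick v6 -> 10
READ a @v5: history=[(2, 18), (6, 10)] -> pick v2 -> 18
v7: WRITE f=13  (f history now [(7, 13)])
v8: WRITE f=14  (f history now [(7, 13), (8, 14)])
READ b @v6: history=[] -> no version <= 6 -> NONE
v9: WRITE f=9  (f history now [(7, 13), (8, 14), (9, 9)])
READ a @v5: history=[(2, 18), (6, 10)] -> pick v2 -> 18
Read results in order: ['NONE', '10', '18', 'NONE', '18']
NONE count = 2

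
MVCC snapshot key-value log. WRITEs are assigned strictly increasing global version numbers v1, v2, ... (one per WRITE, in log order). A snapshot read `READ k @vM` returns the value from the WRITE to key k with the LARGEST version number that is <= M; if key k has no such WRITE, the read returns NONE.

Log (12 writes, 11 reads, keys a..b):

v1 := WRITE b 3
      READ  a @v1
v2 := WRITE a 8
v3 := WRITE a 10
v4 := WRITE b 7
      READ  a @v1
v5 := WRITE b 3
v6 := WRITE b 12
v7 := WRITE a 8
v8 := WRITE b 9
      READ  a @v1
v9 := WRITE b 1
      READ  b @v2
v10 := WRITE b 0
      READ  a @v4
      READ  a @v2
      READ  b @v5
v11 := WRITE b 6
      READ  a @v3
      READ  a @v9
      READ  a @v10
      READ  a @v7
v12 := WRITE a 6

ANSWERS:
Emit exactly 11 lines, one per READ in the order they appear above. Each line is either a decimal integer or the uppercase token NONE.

Answer: NONE
NONE
NONE
3
10
8
3
10
8
8
8

Derivation:
v1: WRITE b=3  (b history now [(1, 3)])
READ a @v1: history=[] -> no version <= 1 -> NONE
v2: WRITE a=8  (a history now [(2, 8)])
v3: WRITE a=10  (a history now [(2, 8), (3, 10)])
v4: WRITE b=7  (b history now [(1, 3), (4, 7)])
READ a @v1: history=[(2, 8), (3, 10)] -> no version <= 1 -> NONE
v5: WRITE b=3  (b history now [(1, 3), (4, 7), (5, 3)])
v6: WRITE b=12  (b history now [(1, 3), (4, 7), (5, 3), (6, 12)])
v7: WRITE a=8  (a history now [(2, 8), (3, 10), (7, 8)])
v8: WRITE b=9  (b history now [(1, 3), (4, 7), (5, 3), (6, 12), (8, 9)])
READ a @v1: history=[(2, 8), (3, 10), (7, 8)] -> no version <= 1 -> NONE
v9: WRITE b=1  (b history now [(1, 3), (4, 7), (5, 3), (6, 12), (8, 9), (9, 1)])
READ b @v2: history=[(1, 3), (4, 7), (5, 3), (6, 12), (8, 9), (9, 1)] -> pick v1 -> 3
v10: WRITE b=0  (b history now [(1, 3), (4, 7), (5, 3), (6, 12), (8, 9), (9, 1), (10, 0)])
READ a @v4: history=[(2, 8), (3, 10), (7, 8)] -> pick v3 -> 10
READ a @v2: history=[(2, 8), (3, 10), (7, 8)] -> pick v2 -> 8
READ b @v5: history=[(1, 3), (4, 7), (5, 3), (6, 12), (8, 9), (9, 1), (10, 0)] -> pick v5 -> 3
v11: WRITE b=6  (b history now [(1, 3), (4, 7), (5, 3), (6, 12), (8, 9), (9, 1), (10, 0), (11, 6)])
READ a @v3: history=[(2, 8), (3, 10), (7, 8)] -> pick v3 -> 10
READ a @v9: history=[(2, 8), (3, 10), (7, 8)] -> pick v7 -> 8
READ a @v10: history=[(2, 8), (3, 10), (7, 8)] -> pick v7 -> 8
READ a @v7: history=[(2, 8), (3, 10), (7, 8)] -> pick v7 -> 8
v12: WRITE a=6  (a history now [(2, 8), (3, 10), (7, 8), (12, 6)])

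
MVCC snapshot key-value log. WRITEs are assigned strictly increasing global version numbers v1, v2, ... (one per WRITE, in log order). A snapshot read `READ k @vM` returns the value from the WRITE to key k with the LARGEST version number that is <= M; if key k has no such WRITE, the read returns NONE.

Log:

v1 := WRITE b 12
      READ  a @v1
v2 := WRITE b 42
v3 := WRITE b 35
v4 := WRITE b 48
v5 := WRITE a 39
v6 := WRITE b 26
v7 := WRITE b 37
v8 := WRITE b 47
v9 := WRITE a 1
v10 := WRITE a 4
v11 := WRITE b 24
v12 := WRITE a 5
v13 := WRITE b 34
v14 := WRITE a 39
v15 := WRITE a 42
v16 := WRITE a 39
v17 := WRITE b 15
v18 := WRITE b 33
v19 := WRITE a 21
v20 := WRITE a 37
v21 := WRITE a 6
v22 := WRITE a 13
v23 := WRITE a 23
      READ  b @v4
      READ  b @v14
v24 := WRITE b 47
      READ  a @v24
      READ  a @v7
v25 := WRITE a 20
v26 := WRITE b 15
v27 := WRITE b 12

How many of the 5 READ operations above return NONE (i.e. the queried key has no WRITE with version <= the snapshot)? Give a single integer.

Answer: 1

Derivation:
v1: WRITE b=12  (b history now [(1, 12)])
READ a @v1: history=[] -> no version <= 1 -> NONE
v2: WRITE b=42  (b history now [(1, 12), (2, 42)])
v3: WRITE b=35  (b history now [(1, 12), (2, 42), (3, 35)])
v4: WRITE b=48  (b history now [(1, 12), (2, 42), (3, 35), (4, 48)])
v5: WRITE a=39  (a history now [(5, 39)])
v6: WRITE b=26  (b history now [(1, 12), (2, 42), (3, 35), (4, 48), (6, 26)])
v7: WRITE b=37  (b history now [(1, 12), (2, 42), (3, 35), (4, 48), (6, 26), (7, 37)])
v8: WRITE b=47  (b history now [(1, 12), (2, 42), (3, 35), (4, 48), (6, 26), (7, 37), (8, 47)])
v9: WRITE a=1  (a history now [(5, 39), (9, 1)])
v10: WRITE a=4  (a history now [(5, 39), (9, 1), (10, 4)])
v11: WRITE b=24  (b history now [(1, 12), (2, 42), (3, 35), (4, 48), (6, 26), (7, 37), (8, 47), (11, 24)])
v12: WRITE a=5  (a history now [(5, 39), (9, 1), (10, 4), (12, 5)])
v13: WRITE b=34  (b history now [(1, 12), (2, 42), (3, 35), (4, 48), (6, 26), (7, 37), (8, 47), (11, 24), (13, 34)])
v14: WRITE a=39  (a history now [(5, 39), (9, 1), (10, 4), (12, 5), (14, 39)])
v15: WRITE a=42  (a history now [(5, 39), (9, 1), (10, 4), (12, 5), (14, 39), (15, 42)])
v16: WRITE a=39  (a history now [(5, 39), (9, 1), (10, 4), (12, 5), (14, 39), (15, 42), (16, 39)])
v17: WRITE b=15  (b history now [(1, 12), (2, 42), (3, 35), (4, 48), (6, 26), (7, 37), (8, 47), (11, 24), (13, 34), (17, 15)])
v18: WRITE b=33  (b history now [(1, 12), (2, 42), (3, 35), (4, 48), (6, 26), (7, 37), (8, 47), (11, 24), (13, 34), (17, 15), (18, 33)])
v19: WRITE a=21  (a history now [(5, 39), (9, 1), (10, 4), (12, 5), (14, 39), (15, 42), (16, 39), (19, 21)])
v20: WRITE a=37  (a history now [(5, 39), (9, 1), (10, 4), (12, 5), (14, 39), (15, 42), (16, 39), (19, 21), (20, 37)])
v21: WRITE a=6  (a history now [(5, 39), (9, 1), (10, 4), (12, 5), (14, 39), (15, 42), (16, 39), (19, 21), (20, 37), (21, 6)])
v22: WRITE a=13  (a history now [(5, 39), (9, 1), (10, 4), (12, 5), (14, 39), (15, 42), (16, 39), (19, 21), (20, 37), (21, 6), (22, 13)])
v23: WRITE a=23  (a history now [(5, 39), (9, 1), (10, 4), (12, 5), (14, 39), (15, 42), (16, 39), (19, 21), (20, 37), (21, 6), (22, 13), (23, 23)])
READ b @v4: history=[(1, 12), (2, 42), (3, 35), (4, 48), (6, 26), (7, 37), (8, 47), (11, 24), (13, 34), (17, 15), (18, 33)] -> pick v4 -> 48
READ b @v14: history=[(1, 12), (2, 42), (3, 35), (4, 48), (6, 26), (7, 37), (8, 47), (11, 24), (13, 34), (17, 15), (18, 33)] -> pick v13 -> 34
v24: WRITE b=47  (b history now [(1, 12), (2, 42), (3, 35), (4, 48), (6, 26), (7, 37), (8, 47), (11, 24), (13, 34), (17, 15), (18, 33), (24, 47)])
READ a @v24: history=[(5, 39), (9, 1), (10, 4), (12, 5), (14, 39), (15, 42), (16, 39), (19, 21), (20, 37), (21, 6), (22, 13), (23, 23)] -> pick v23 -> 23
READ a @v7: history=[(5, 39), (9, 1), (10, 4), (12, 5), (14, 39), (15, 42), (16, 39), (19, 21), (20, 37), (21, 6), (22, 13), (23, 23)] -> pick v5 -> 39
v25: WRITE a=20  (a history now [(5, 39), (9, 1), (10, 4), (12, 5), (14, 39), (15, 42), (16, 39), (19, 21), (20, 37), (21, 6), (22, 13), (23, 23), (25, 20)])
v26: WRITE b=15  (b history now [(1, 12), (2, 42), (3, 35), (4, 48), (6, 26), (7, 37), (8, 47), (11, 24), (13, 34), (17, 15), (18, 33), (24, 47), (26, 15)])
v27: WRITE b=12  (b history now [(1, 12), (2, 42), (3, 35), (4, 48), (6, 26), (7, 37), (8, 47), (11, 24), (13, 34), (17, 15), (18, 33), (24, 47), (26, 15), (27, 12)])
Read results in order: ['NONE', '48', '34', '23', '39']
NONE count = 1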